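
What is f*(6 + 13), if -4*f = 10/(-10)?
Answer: 19/4 ≈ 4.7500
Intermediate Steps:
f = ¼ (f = -5/(2*(-10)) = -5*(-1)/(2*10) = -¼*(-1) = ¼ ≈ 0.25000)
f*(6 + 13) = (6 + 13)/4 = (¼)*19 = 19/4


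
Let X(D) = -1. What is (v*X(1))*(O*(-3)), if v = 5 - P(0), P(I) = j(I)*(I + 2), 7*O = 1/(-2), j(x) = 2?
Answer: -3/14 ≈ -0.21429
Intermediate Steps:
O = -1/14 (O = (⅐)/(-2) = (⅐)*(-½) = -1/14 ≈ -0.071429)
P(I) = 4 + 2*I (P(I) = 2*(I + 2) = 2*(2 + I) = 4 + 2*I)
v = 1 (v = 5 - (4 + 2*0) = 5 - (4 + 0) = 5 - 1*4 = 5 - 4 = 1)
(v*X(1))*(O*(-3)) = (1*(-1))*(-1/14*(-3)) = -1*3/14 = -3/14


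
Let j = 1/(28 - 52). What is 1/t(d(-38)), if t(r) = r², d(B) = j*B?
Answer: 144/361 ≈ 0.39889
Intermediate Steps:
j = -1/24 (j = 1/(-24) = -1/24 ≈ -0.041667)
d(B) = -B/24
1/t(d(-38)) = 1/((-1/24*(-38))²) = 1/((19/12)²) = 1/(361/144) = 144/361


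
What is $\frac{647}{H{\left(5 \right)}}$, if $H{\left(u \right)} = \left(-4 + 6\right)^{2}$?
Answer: $\frac{647}{4} \approx 161.75$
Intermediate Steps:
$H{\left(u \right)} = 4$ ($H{\left(u \right)} = 2^{2} = 4$)
$\frac{647}{H{\left(5 \right)}} = \frac{647}{4}$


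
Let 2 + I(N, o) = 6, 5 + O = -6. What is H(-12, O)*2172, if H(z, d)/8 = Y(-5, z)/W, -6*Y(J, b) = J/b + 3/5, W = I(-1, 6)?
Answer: -11041/15 ≈ -736.07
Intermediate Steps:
O = -11 (O = -5 - 6 = -11)
I(N, o) = 4 (I(N, o) = -2 + 6 = 4)
W = 4
Y(J, b) = -1/10 - J/(6*b) (Y(J, b) = -(J/b + 3/5)/6 = -(3/5 + J/b)/6 = -1/10 - J/(6*b))
H(z, d) = 2*(5/6 - z/10)/z (H(z, d) = 8*(((-1/6*(-5) - z/10)/z)/4) = 8*(((5/6 - z/10)/z)*(1/4)) = 8*((5/6 - z/10)/(4*z)) = 2*(5/6 - z/10)/z)
H(-12, O)*2172 = ((1/15)*(25 - 3*(-12))/(-12))*2172 = ((1/15)*(-1/12)*(25 + 36))*2172 = ((1/15)*(-1/12)*61)*2172 = -61/180*2172 = -11041/15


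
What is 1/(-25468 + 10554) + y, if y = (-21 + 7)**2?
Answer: 2923143/14914 ≈ 196.00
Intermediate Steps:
y = 196 (y = (-14)**2 = 196)
1/(-25468 + 10554) + y = 1/(-25468 + 10554) + 196 = 1/(-14914) + 196 = -1/14914 + 196 = 2923143/14914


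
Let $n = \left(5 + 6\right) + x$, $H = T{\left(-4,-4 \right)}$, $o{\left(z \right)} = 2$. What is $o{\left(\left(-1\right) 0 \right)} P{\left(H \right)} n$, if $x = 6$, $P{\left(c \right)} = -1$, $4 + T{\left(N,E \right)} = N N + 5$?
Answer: $-34$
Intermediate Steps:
$T{\left(N,E \right)} = 1 + N^{2}$ ($T{\left(N,E \right)} = -4 + \left(N N + 5\right) = -4 + \left(N^{2} + 5\right) = -4 + \left(5 + N^{2}\right) = 1 + N^{2}$)
$H = 17$ ($H = 1 + \left(-4\right)^{2} = 1 + 16 = 17$)
$n = 17$ ($n = \left(5 + 6\right) + 6 = 11 + 6 = 17$)
$o{\left(\left(-1\right) 0 \right)} P{\left(H \right)} n = 2 \left(-1\right) 17 = \left(-2\right) 17 = -34$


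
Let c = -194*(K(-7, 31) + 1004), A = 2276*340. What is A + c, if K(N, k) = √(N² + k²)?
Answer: 579064 - 194*√1010 ≈ 5.7290e+5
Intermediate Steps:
A = 773840
c = -194776 - 194*√1010 (c = -194*(√((-7)² + 31²) + 1004) = -194*(√(49 + 961) + 1004) = -194*(√1010 + 1004) = -194*(1004 + √1010) = -194776 - 194*√1010 ≈ -2.0094e+5)
A + c = 773840 + (-194776 - 194*√1010) = 579064 - 194*√1010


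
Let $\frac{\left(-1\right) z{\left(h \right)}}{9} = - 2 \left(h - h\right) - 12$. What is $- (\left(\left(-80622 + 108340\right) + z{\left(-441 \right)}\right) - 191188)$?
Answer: $163362$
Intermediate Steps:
$z{\left(h \right)} = 108$ ($z{\left(h \right)} = - 9 \left(- 2 \left(h - h\right) - 12\right) = - 9 \left(\left(-2\right) 0 - 12\right) = - 9 \left(0 - 12\right) = \left(-9\right) \left(-12\right) = 108$)
$- (\left(\left(-80622 + 108340\right) + z{\left(-441 \right)}\right) - 191188) = - (\left(\left(-80622 + 108340\right) + 108\right) - 191188) = - (\left(27718 + 108\right) - 191188) = - (27826 - 191188) = \left(-1\right) \left(-163362\right) = 163362$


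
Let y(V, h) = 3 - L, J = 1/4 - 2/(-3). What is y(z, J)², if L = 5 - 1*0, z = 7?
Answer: 4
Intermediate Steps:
J = 11/12 (J = 1*(¼) - 2*(-⅓) = ¼ + ⅔ = 11/12 ≈ 0.91667)
L = 5 (L = 5 + 0 = 5)
y(V, h) = -2 (y(V, h) = 3 - 1*5 = 3 - 5 = -2)
y(z, J)² = (-2)² = 4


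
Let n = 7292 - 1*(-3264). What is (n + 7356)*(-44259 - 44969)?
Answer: -1598251936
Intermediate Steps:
n = 10556 (n = 7292 + 3264 = 10556)
(n + 7356)*(-44259 - 44969) = (10556 + 7356)*(-44259 - 44969) = 17912*(-89228) = -1598251936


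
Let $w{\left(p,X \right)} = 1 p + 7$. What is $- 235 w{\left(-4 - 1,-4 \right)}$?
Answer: $-470$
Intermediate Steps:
$w{\left(p,X \right)} = 7 + p$ ($w{\left(p,X \right)} = p + 7 = 7 + p$)
$- 235 w{\left(-4 - 1,-4 \right)} = - 235 \left(7 - 5\right) = \left(-235\right) 2 = -470$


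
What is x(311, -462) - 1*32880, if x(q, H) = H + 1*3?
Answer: -33339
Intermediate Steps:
x(q, H) = 3 + H (x(q, H) = H + 3 = 3 + H)
x(311, -462) - 1*32880 = (3 - 462) - 1*32880 = -459 - 32880 = -33339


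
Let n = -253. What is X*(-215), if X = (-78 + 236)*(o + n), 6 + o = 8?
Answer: 8526470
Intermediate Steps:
o = 2 (o = -6 + 8 = 2)
X = -39658 (X = (-78 + 236)*(2 - 253) = 158*(-251) = -39658)
X*(-215) = -39658*(-215) = 8526470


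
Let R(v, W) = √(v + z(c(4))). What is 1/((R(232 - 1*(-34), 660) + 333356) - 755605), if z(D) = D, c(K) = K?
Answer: -422249/178294217731 - 3*√30/178294217731 ≈ -2.3684e-6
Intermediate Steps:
R(v, W) = √(4 + v) (R(v, W) = √(v + 4) = √(4 + v))
1/((R(232 - 1*(-34), 660) + 333356) - 755605) = 1/((√(4 + (232 - 1*(-34))) + 333356) - 755605) = 1/((√(4 + (232 + 34)) + 333356) - 755605) = 1/((√(4 + 266) + 333356) - 755605) = 1/((√270 + 333356) - 755605) = 1/((3*√30 + 333356) - 755605) = 1/((333356 + 3*√30) - 755605) = 1/(-422249 + 3*√30)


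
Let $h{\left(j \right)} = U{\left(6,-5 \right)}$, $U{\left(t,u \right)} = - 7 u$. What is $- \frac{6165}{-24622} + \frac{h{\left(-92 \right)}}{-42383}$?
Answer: $\frac{260429425}{1043554226} \approx 0.24956$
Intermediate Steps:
$h{\left(j \right)} = 35$ ($h{\left(j \right)} = \left(-7\right) \left(-5\right) = 35$)
$- \frac{6165}{-24622} + \frac{h{\left(-92 \right)}}{-42383} = - \frac{6165}{-24622} + \frac{35}{-42383} = \left(-6165\right) \left(- \frac{1}{24622}\right) + 35 \left(- \frac{1}{42383}\right) = \frac{6165}{24622} - \frac{35}{42383} = \frac{260429425}{1043554226}$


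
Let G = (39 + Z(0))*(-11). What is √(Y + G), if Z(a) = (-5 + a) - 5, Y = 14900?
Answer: √14581 ≈ 120.75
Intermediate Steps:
Z(a) = -10 + a
G = -319 (G = (39 + (-10 + 0))*(-11) = (39 - 10)*(-11) = 29*(-11) = -319)
√(Y + G) = √(14900 - 319) = √14581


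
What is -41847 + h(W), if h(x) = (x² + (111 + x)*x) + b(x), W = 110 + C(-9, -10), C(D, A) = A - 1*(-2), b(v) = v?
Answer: -9615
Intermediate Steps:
C(D, A) = 2 + A (C(D, A) = A + 2 = 2 + A)
W = 102 (W = 110 + (2 - 10) = 110 - 8 = 102)
h(x) = x + x² + x*(111 + x) (h(x) = (x² + (111 + x)*x) + x = (x² + x*(111 + x)) + x = x + x² + x*(111 + x))
-41847 + h(W) = -41847 + 2*102*(56 + 102) = -41847 + 2*102*158 = -41847 + 32232 = -9615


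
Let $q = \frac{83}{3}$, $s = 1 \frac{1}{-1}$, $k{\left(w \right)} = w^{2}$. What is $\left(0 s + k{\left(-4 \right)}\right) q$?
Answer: $\frac{1328}{3} \approx 442.67$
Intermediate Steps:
$s = -1$ ($s = 1 \left(-1\right) = -1$)
$q = \frac{83}{3}$ ($q = 83 \cdot \frac{1}{3} = \frac{83}{3} \approx 27.667$)
$\left(0 s + k{\left(-4 \right)}\right) q = \left(0 \left(-1\right) + \left(-4\right)^{2}\right) \frac{83}{3} = \left(0 + 16\right) \frac{83}{3} = 16 \cdot \frac{83}{3} = \frac{1328}{3}$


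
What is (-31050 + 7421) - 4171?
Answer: -27800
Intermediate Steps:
(-31050 + 7421) - 4171 = -23629 - 4171 = -27800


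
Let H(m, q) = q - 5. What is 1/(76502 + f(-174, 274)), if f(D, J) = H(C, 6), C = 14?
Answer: 1/76503 ≈ 1.3071e-5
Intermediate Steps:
H(m, q) = -5 + q
f(D, J) = 1 (f(D, J) = -5 + 6 = 1)
1/(76502 + f(-174, 274)) = 1/(76502 + 1) = 1/76503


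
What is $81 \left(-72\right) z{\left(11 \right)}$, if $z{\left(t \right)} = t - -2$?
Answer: $-75816$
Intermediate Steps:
$z{\left(t \right)} = 2 + t$ ($z{\left(t \right)} = t + 2 = 2 + t$)
$81 \left(-72\right) z{\left(11 \right)} = 81 \left(-72\right) \left(2 + 11\right) = \left(-5832\right) 13 = -75816$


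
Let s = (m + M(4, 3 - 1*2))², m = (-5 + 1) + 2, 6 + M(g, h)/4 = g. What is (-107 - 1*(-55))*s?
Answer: -5200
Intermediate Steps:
M(g, h) = -24 + 4*g
m = -2 (m = -4 + 2 = -2)
s = 100 (s = (-2 + (-24 + 4*4))² = (-2 + (-24 + 16))² = (-2 - 8)² = (-10)² = 100)
(-107 - 1*(-55))*s = (-107 - 1*(-55))*100 = (-107 + 55)*100 = -52*100 = -5200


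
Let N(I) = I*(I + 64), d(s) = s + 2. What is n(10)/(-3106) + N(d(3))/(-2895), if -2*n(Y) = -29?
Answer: -148473/1198916 ≈ -0.12384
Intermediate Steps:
d(s) = 2 + s
n(Y) = 29/2 (n(Y) = -1/2*(-29) = 29/2)
N(I) = I*(64 + I)
n(10)/(-3106) + N(d(3))/(-2895) = (29/2)/(-3106) + ((2 + 3)*(64 + (2 + 3)))/(-2895) = (29/2)*(-1/3106) + (5*(64 + 5))*(-1/2895) = -29/6212 + (5*69)*(-1/2895) = -29/6212 + 345*(-1/2895) = -29/6212 - 23/193 = -148473/1198916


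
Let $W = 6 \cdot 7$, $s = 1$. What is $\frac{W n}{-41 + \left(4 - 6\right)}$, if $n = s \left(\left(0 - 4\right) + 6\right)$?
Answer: $- \frac{84}{43} \approx -1.9535$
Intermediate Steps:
$n = 2$ ($n = 1 \left(\left(0 - 4\right) + 6\right) = 1 \left(-4 + 6\right) = 1 \cdot 2 = 2$)
$W = 42$
$\frac{W n}{-41 + \left(4 - 6\right)} = \frac{42 \cdot 2}{-41 + \left(4 - 6\right)} = \frac{84}{-41 + \left(4 - 6\right)} = \frac{84}{-41 - 2} = \frac{84}{-43} = 84 \left(- \frac{1}{43}\right) = - \frac{84}{43}$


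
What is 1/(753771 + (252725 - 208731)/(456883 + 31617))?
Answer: 244250/184108588747 ≈ 1.3267e-6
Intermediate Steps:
1/(753771 + (252725 - 208731)/(456883 + 31617)) = 1/(753771 + 43994/488500) = 1/(753771 + 43994*(1/488500)) = 1/(753771 + 21997/244250) = 1/(184108588747/244250) = 244250/184108588747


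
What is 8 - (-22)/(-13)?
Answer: 82/13 ≈ 6.3077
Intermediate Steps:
8 - (-22)/(-13) = 8 - (-22)*(-1)/13 = 8 - 2*11/13 = 8 - 22/13 = 82/13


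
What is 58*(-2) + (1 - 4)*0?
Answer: -116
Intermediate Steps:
58*(-2) + (1 - 4)*0 = -116 - 3*0 = -116 + 0 = -116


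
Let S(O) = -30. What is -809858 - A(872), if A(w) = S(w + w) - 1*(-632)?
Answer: -810460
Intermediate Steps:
A(w) = 602 (A(w) = -30 - 1*(-632) = -30 + 632 = 602)
-809858 - A(872) = -809858 - 1*602 = -809858 - 602 = -810460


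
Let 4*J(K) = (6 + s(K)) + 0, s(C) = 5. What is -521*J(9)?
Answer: -5731/4 ≈ -1432.8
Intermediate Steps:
J(K) = 11/4 (J(K) = ((6 + 5) + 0)/4 = (11 + 0)/4 = (1/4)*11 = 11/4)
-521*J(9) = -521*11/4 = -5731/4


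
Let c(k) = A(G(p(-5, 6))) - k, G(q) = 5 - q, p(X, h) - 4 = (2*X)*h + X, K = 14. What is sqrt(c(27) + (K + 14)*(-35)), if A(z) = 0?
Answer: I*sqrt(1007) ≈ 31.733*I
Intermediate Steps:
p(X, h) = 4 + X + 2*X*h (p(X, h) = 4 + ((2*X)*h + X) = 4 + (2*X*h + X) = 4 + (X + 2*X*h) = 4 + X + 2*X*h)
c(k) = -k (c(k) = 0 - k = -k)
sqrt(c(27) + (K + 14)*(-35)) = sqrt(-1*27 + (14 + 14)*(-35)) = sqrt(-27 + 28*(-35)) = sqrt(-27 - 980) = sqrt(-1007) = I*sqrt(1007)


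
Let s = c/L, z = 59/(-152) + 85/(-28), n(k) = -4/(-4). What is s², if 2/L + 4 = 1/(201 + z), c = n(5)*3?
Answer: 1586919672900/44192868841 ≈ 35.909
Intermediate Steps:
n(k) = 1 (n(k) = -4*(-¼) = 1)
z = -3643/1064 (z = 59*(-1/152) + 85*(-1/28) = -59/152 - 85/28 = -3643/1064 ≈ -3.4239)
c = 3 (c = 1*3 = 3)
L = -210221/419910 (L = 2/(-4 + 1/(201 - 3643/1064)) = 2/(-4 + 1/(210221/1064)) = 2/(-4 + 1064/210221) = 2/(-839820/210221) = 2*(-210221/839820) = -210221/419910 ≈ -0.50063)
s = -1259730/210221 (s = 3/(-210221/419910) = 3*(-419910/210221) = -1259730/210221 ≈ -5.9924)
s² = (-1259730/210221)² = 1586919672900/44192868841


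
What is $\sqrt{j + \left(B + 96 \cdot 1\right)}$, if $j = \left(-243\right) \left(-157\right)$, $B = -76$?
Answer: $7 \sqrt{779} \approx 195.37$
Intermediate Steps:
$j = 38151$
$\sqrt{j + \left(B + 96 \cdot 1\right)} = \sqrt{38151 + \left(-76 + 96 \cdot 1\right)} = \sqrt{38151 + \left(-76 + 96\right)} = \sqrt{38151 + 20} = \sqrt{38171} = 7 \sqrt{779}$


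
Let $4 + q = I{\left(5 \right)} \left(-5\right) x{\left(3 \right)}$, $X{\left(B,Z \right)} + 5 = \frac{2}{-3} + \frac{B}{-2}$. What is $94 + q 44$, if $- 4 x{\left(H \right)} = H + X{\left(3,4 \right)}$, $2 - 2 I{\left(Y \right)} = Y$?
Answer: $\frac{1047}{4} \approx 261.75$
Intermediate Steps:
$X{\left(B,Z \right)} = - \frac{17}{3} - \frac{B}{2}$ ($X{\left(B,Z \right)} = -5 + \left(\frac{2}{-3} + \frac{B}{-2}\right) = -5 + \left(2 \left(- \frac{1}{3}\right) + B \left(- \frac{1}{2}\right)\right) = -5 - \left(\frac{2}{3} + \frac{B}{2}\right) = - \frac{17}{3} - \frac{B}{2}$)
$I{\left(Y \right)} = 1 - \frac{Y}{2}$
$x{\left(H \right)} = \frac{43}{24} - \frac{H}{4}$ ($x{\left(H \right)} = - \frac{H - \frac{43}{6}}{4} = - \frac{- \frac{43}{6} + H}{4} = \frac{43}{24} - \frac{H}{4}$)
$q = \frac{61}{16}$ ($q = -4 + \left(1 - \frac{5}{2}\right) \left(-5\right) \left(\frac{43}{24} - \frac{3}{4}\right) = -4 + \left(- \frac{3}{2}\right) \left(-5\right) \frac{25}{24} = -4 + \frac{15}{2} \cdot \frac{25}{24} = -4 + \frac{125}{16} = \frac{61}{16} \approx 3.8125$)
$94 + q 44 = 94 + \frac{61}{16} \cdot 44 = 94 + \frac{671}{4} = \frac{1047}{4}$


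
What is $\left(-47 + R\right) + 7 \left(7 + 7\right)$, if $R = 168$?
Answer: $219$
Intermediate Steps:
$\left(-47 + R\right) + 7 \left(7 + 7\right) = \left(-47 + 168\right) + 7 \left(7 + 7\right) = 121 + 7 \cdot 14 = 121 + 98 = 219$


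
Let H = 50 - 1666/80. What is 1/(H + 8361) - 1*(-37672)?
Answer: 12642986944/335607 ≈ 37672.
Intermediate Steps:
H = 1167/40 (H = 50 - 1666/80 = 50 - 98*17/80 = 50 - 833/40 = 1167/40 ≈ 29.175)
1/(H + 8361) - 1*(-37672) = 1/(1167/40 + 8361) - 1*(-37672) = 1/(335607/40) + 37672 = 40/335607 + 37672 = 12642986944/335607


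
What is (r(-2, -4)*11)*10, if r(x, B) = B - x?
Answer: -220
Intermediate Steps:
(r(-2, -4)*11)*10 = ((-4 - 1*(-2))*11)*10 = ((-4 + 2)*11)*10 = -2*11*10 = -22*10 = -220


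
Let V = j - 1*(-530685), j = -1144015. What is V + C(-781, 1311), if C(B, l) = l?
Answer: -612019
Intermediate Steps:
V = -613330 (V = -1144015 - 1*(-530685) = -1144015 + 530685 = -613330)
V + C(-781, 1311) = -613330 + 1311 = -612019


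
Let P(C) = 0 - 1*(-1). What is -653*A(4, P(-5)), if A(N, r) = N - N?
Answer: 0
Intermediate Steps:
P(C) = 1 (P(C) = 0 + 1 = 1)
A(N, r) = 0
-653*A(4, P(-5)) = -653*0 = 0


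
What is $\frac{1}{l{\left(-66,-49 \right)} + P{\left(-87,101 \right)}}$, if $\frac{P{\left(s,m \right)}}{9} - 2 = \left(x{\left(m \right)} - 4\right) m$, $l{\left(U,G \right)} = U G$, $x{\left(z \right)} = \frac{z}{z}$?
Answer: $\frac{1}{525} \approx 0.0019048$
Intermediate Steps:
$x{\left(z \right)} = 1$
$l{\left(U,G \right)} = G U$
$P{\left(s,m \right)} = 18 - 27 m$ ($P{\left(s,m \right)} = 18 + 9 \left(1 - 4\right) m = 18 + 9 \left(- 3 m\right) = 18 - 27 m$)
$\frac{1}{l{\left(-66,-49 \right)} + P{\left(-87,101 \right)}} = \frac{1}{\left(-49\right) \left(-66\right) + \left(18 - 2727\right)} = \frac{1}{3234 + \left(18 - 2727\right)} = \frac{1}{3234 - 2709} = \frac{1}{525}$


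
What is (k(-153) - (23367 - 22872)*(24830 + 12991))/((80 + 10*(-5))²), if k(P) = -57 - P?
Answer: -6240433/300 ≈ -20801.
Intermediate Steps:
(k(-153) - (23367 - 22872)*(24830 + 12991))/((80 + 10*(-5))²) = ((-57 - 1*(-153)) - (23367 - 22872)*(24830 + 12991))/((80 + 10*(-5))²) = ((-57 + 153) - 495*37821)/((80 - 50)²) = (96 - 1*18721395)/(30²) = (96 - 18721395)/900 = -18721299*1/900 = -6240433/300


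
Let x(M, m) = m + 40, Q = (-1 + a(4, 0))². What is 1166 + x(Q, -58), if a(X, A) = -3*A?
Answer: 1148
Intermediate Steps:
Q = 1 (Q = (-1 - 3*0)² = (-1 + 0)² = (-1)² = 1)
x(M, m) = 40 + m
1166 + x(Q, -58) = 1166 + (40 - 58) = 1166 - 18 = 1148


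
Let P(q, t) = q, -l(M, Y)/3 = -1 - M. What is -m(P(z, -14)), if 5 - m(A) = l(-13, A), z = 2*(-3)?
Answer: -41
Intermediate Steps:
l(M, Y) = 3 + 3*M (l(M, Y) = -3*(-1 - M) = 3 + 3*M)
z = -6
m(A) = 41 (m(A) = 5 - (3 + 3*(-13)) = 5 - (3 - 39) = 5 - 1*(-36) = 5 + 36 = 41)
-m(P(z, -14)) = -1*41 = -41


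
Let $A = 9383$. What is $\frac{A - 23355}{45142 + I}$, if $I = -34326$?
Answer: $- \frac{3493}{2704} \approx -1.2918$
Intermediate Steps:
$\frac{A - 23355}{45142 + I} = \frac{9383 - 23355}{45142 - 34326} = - \frac{13972}{10816} = \left(-13972\right) \frac{1}{10816} = - \frac{3493}{2704}$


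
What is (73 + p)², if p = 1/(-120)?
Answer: 76720081/14400 ≈ 5327.8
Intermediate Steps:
p = -1/120 ≈ -0.0083333
(73 + p)² = (73 - 1/120)² = (8759/120)² = 76720081/14400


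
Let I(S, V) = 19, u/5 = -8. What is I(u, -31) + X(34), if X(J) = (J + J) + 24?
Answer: 111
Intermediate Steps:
u = -40 (u = 5*(-8) = -40)
X(J) = 24 + 2*J (X(J) = 2*J + 24 = 24 + 2*J)
I(u, -31) + X(34) = 19 + (24 + 2*34) = 19 + (24 + 68) = 19 + 92 = 111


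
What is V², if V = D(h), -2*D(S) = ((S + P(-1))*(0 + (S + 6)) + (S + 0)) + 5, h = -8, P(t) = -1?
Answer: 225/4 ≈ 56.250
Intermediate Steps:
D(S) = -5/2 - S/2 - (-1 + S)*(6 + S)/2 (D(S) = -(((S - 1)*(0 + (S + 6)) + (S + 0)) + 5)/2 = -(((-1 + S)*(0 + (6 + S)) + S) + 5)/2 = -(((-1 + S)*(6 + S) + S) + 5)/2 = -((S + (-1 + S)*(6 + S)) + 5)/2 = -(5 + S + (-1 + S)*(6 + S))/2 = -5/2 - S/2 - (-1 + S)*(6 + S)/2)
V = -15/2 (V = ½ - 3*(-8) - ½*(-8)² = ½ + 24 - ½*64 = ½ + 24 - 32 = -15/2 ≈ -7.5000)
V² = (-15/2)² = 225/4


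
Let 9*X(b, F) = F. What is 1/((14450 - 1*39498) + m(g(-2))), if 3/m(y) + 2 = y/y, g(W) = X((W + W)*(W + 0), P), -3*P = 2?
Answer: -1/25051 ≈ -3.9919e-5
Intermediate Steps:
P = -⅔ (P = -⅓*2 = -⅔ ≈ -0.66667)
X(b, F) = F/9
g(W) = -2/27 (g(W) = (⅑)*(-⅔) = -2/27)
m(y) = -3 (m(y) = 3/(-2 + y/y) = 3/(-2 + 1) = 3/(-1) = 3*(-1) = -3)
1/((14450 - 1*39498) + m(g(-2))) = 1/((14450 - 1*39498) - 3) = 1/((14450 - 39498) - 3) = 1/(-25048 - 3) = 1/(-25051) = -1/25051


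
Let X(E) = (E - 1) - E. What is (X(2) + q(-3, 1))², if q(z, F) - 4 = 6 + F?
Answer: 100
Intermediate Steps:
q(z, F) = 10 + F (q(z, F) = 4 + (6 + F) = 10 + F)
X(E) = -1 (X(E) = (-1 + E) - E = -1)
(X(2) + q(-3, 1))² = (-1 + (10 + 1))² = (-1 + 11)² = 10² = 100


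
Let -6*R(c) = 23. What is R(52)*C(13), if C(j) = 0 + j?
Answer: -299/6 ≈ -49.833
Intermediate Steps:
R(c) = -23/6 (R(c) = -⅙*23 = -23/6)
C(j) = j
R(52)*C(13) = -23/6*13 = -299/6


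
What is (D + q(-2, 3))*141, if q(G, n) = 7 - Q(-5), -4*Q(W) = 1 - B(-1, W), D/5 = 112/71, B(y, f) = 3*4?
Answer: 486027/284 ≈ 1711.4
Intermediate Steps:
B(y, f) = 12
D = 560/71 (D = 5*(112/71) = 560/71 ≈ 7.8873)
Q(W) = 11/4 (Q(W) = -(1 - 1*12)/4 = -(1 - 12)/4 = -¼*(-11) = 11/4)
q(G, n) = 17/4 (q(G, n) = 7 - 1*11/4 = 7 - 11/4 = 17/4)
(D + q(-2, 3))*141 = (560/71 + 17/4)*141 = (3447/284)*141 = 486027/284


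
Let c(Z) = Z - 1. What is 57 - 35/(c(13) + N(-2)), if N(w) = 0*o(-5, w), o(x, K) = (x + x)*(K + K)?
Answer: 649/12 ≈ 54.083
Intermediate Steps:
c(Z) = -1 + Z
o(x, K) = 4*K*x (o(x, K) = (2*x)*(2*K) = 4*K*x)
N(w) = 0 (N(w) = 0*(4*w*(-5)) = 0*(-20*w) = 0)
57 - 35/(c(13) + N(-2)) = 57 - 35/((-1 + 13) + 0) = 57 - 35/(12 + 0) = 57 - 35/12 = 649/12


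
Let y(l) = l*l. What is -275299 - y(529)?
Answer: -555140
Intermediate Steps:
y(l) = l²
-275299 - y(529) = -275299 - 1*529² = -275299 - 1*279841 = -275299 - 279841 = -555140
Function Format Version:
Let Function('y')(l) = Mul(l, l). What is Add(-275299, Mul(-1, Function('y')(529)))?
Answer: -555140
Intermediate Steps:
Function('y')(l) = Pow(l, 2)
Add(-275299, Mul(-1, Function('y')(529))) = Add(-275299, Mul(-1, Pow(529, 2))) = Add(-275299, Mul(-1, 279841)) = Add(-275299, -279841) = -555140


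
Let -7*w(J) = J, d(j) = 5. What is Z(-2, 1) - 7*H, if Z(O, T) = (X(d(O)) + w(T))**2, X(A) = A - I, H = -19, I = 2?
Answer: 6917/49 ≈ 141.16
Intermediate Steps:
w(J) = -J/7
X(A) = -2 + A (X(A) = A - 1*2 = A - 2 = -2 + A)
Z(O, T) = (3 - T/7)**2 (Z(O, T) = ((-2 + 5) - T/7)**2 = (3 - T/7)**2)
Z(-2, 1) - 7*H = (-21 + 1)**2/49 - 7*(-19) = (1/49)*(-20)**2 + 133 = (1/49)*400 + 133 = 400/49 + 133 = 6917/49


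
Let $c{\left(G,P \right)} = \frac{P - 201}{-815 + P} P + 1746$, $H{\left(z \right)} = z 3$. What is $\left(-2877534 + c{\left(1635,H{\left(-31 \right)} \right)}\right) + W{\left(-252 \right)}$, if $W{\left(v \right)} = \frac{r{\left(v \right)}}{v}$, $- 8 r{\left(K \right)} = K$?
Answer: $- \frac{5222485919}{1816} \approx -2.8758 \cdot 10^{6}$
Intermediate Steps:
$H{\left(z \right)} = 3 z$
$r{\left(K \right)} = - \frac{K}{8}$
$W{\left(v \right)} = - \frac{1}{8}$ ($W{\left(v \right)} = \frac{\left(- \frac{1}{8}\right) v}{v} = - \frac{1}{8}$)
$c{\left(G,P \right)} = 1746 + \frac{P \left(-201 + P\right)}{-815 + P}$ ($c{\left(G,P \right)} = \frac{-201 + P}{-815 + P} P + 1746 = \frac{P \left(-201 + P\right)}{-815 + P} + 1746 = 1746 + \frac{P \left(-201 + P\right)}{-815 + P}$)
$\left(-2877534 + c{\left(1635,H{\left(-31 \right)} \right)}\right) + W{\left(-252 \right)} = \left(-2877534 + \frac{-1422990 + \left(3 \left(-31\right)\right)^{2} + 1545 \cdot 3 \left(-31\right)}{-815 + 3 \left(-31\right)}\right) - \frac{1}{8} = \left(-2877534 + \frac{-1422990 + \left(-93\right)^{2} + 1545 \left(-93\right)}{-815 - 93}\right) - \frac{1}{8} = \left(-2877534 + \frac{-1422990 + 8649 - 143685}{-908}\right) - \frac{1}{8} = \left(-2877534 - - \frac{779013}{454}\right) - \frac{1}{8} = \left(-2877534 + \frac{779013}{454}\right) - \frac{1}{8} = - \frac{1305621423}{454} - \frac{1}{8} = - \frac{5222485919}{1816}$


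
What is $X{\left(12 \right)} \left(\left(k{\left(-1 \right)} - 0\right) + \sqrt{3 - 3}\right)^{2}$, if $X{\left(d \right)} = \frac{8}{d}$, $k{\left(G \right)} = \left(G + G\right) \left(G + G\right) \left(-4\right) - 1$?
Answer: $\frac{578}{3} \approx 192.67$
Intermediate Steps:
$k{\left(G \right)} = -1 - 16 G^{2}$ ($k{\left(G \right)} = 2 G 2 G \left(-4\right) - 1 = 4 G^{2} \left(-4\right) - 1 = - 16 G^{2} - 1 = -1 - 16 G^{2}$)
$X{\left(12 \right)} \left(\left(k{\left(-1 \right)} - 0\right) + \sqrt{3 - 3}\right)^{2} = \frac{8}{12} \left(\left(\left(-1 - 16 \left(-1\right)^{2}\right) - 0\right) + \sqrt{3 - 3}\right)^{2} = 8 \cdot \frac{1}{12} \left(\left(\left(-1 - 16\right) + 0\right) + \sqrt{0}\right)^{2} = \frac{2 \left(\left(\left(-1 - 16\right) + 0\right) + 0\right)^{2}}{3} = \frac{2 \left(\left(-17 + 0\right) + 0\right)^{2}}{3} = \frac{2 \left(-17 + 0\right)^{2}}{3} = \frac{2 \left(-17\right)^{2}}{3} = \frac{2}{3} \cdot 289 = \frac{578}{3}$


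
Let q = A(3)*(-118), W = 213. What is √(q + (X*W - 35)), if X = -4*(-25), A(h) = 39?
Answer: √16663 ≈ 129.09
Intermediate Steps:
X = 100
q = -4602 (q = 39*(-118) = -4602)
√(q + (X*W - 35)) = √(-4602 + (100*213 - 35)) = √(-4602 + (21300 - 35)) = √(-4602 + 21265) = √16663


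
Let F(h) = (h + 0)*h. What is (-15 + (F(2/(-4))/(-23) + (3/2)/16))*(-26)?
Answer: 142727/368 ≈ 387.85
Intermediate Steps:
F(h) = h² (F(h) = h*h = h²)
(-15 + (F(2/(-4))/(-23) + (3/2)/16))*(-26) = (-15 + ((2/(-4))²/(-23) + (3/2)/16))*(-26) = (-15 + ((2*(-¼))²*(-1/23) + (3*(½))*(1/16)))*(-26) = (-15 + ((-½)²*(-1/23) + (3/2)*(1/16)))*(-26) = (-15 + ((¼)*(-1/23) + 3/32))*(-26) = (-15 + (-1/92 + 3/32))*(-26) = (-15 + 61/736)*(-26) = -10979/736*(-26) = 142727/368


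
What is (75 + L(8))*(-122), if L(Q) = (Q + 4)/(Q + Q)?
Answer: -18483/2 ≈ -9241.5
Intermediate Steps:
L(Q) = (4 + Q)/(2*Q) (L(Q) = (4 + Q)/((2*Q)) = (4 + Q)*(1/(2*Q)) = (4 + Q)/(2*Q))
(75 + L(8))*(-122) = (75 + (½)*(4 + 8)/8)*(-122) = (75 + (½)*(⅛)*12)*(-122) = (75 + ¾)*(-122) = (303/4)*(-122) = -18483/2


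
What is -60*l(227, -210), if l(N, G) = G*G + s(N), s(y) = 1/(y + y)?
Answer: -600642030/227 ≈ -2.6460e+6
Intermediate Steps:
s(y) = 1/(2*y)
l(N, G) = G² + 1/(2*N) (l(N, G) = G*G + 1/(2*N) = G² + 1/(2*N))
-60*l(227, -210) = -60*((-210)² + (½)/227) = -60*(44100 + (½)*(1/227)) = -60*(44100 + 1/454) = -60*20021401/454 = -600642030/227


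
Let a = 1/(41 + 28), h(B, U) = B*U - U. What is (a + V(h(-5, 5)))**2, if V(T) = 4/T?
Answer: 1681/119025 ≈ 0.014123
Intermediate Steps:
h(B, U) = -U + B*U
a = 1/69 ≈ 0.014493
(a + V(h(-5, 5)))**2 = (1/69 + 4/((5*(-1 - 5))))**2 = (1/69 + 4/((5*(-6))))**2 = (1/69 + 4/(-30))**2 = (1/69 + 4*(-1/30))**2 = (1/69 - 2/15)**2 = (-41/345)**2 = 1681/119025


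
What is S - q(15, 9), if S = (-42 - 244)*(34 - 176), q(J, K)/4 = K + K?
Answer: 40540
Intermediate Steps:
q(J, K) = 8*K (q(J, K) = 4*(K + K) = 4*(2*K) = 8*K)
S = 40612 (S = -286*(-142) = 40612)
S - q(15, 9) = 40612 - 8*9 = 40612 - 1*72 = 40612 - 72 = 40540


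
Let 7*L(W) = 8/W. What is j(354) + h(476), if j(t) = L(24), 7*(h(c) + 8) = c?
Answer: 1261/21 ≈ 60.048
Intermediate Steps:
L(W) = 8/(7*W) (L(W) = (8/W)/7 = 8/(7*W))
h(c) = -8 + c/7
j(t) = 1/21 (j(t) = (8/7)/24 = (8/7)*(1/24) = 1/21)
j(354) + h(476) = 1/21 + (-8 + (⅐)*476) = 1/21 + (-8 + 68) = 1/21 + 60 = 1261/21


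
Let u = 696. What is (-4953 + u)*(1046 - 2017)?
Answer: 4133547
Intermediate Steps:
(-4953 + u)*(1046 - 2017) = (-4953 + 696)*(1046 - 2017) = -4257*(-971) = 4133547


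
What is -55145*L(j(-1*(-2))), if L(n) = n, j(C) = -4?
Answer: 220580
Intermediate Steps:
-55145*L(j(-1*(-2))) = -55145*(-4) = 220580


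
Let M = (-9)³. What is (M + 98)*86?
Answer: -54266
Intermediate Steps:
M = -729
(M + 98)*86 = (-729 + 98)*86 = -631*86 = -54266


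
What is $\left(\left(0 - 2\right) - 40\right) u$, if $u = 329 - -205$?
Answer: $-22428$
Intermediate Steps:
$u = 534$ ($u = 329 + 205 = 534$)
$\left(\left(0 - 2\right) - 40\right) u = \left(\left(0 - 2\right) - 40\right) 534 = \left(-2 - 40\right) 534 = \left(-42\right) 534 = -22428$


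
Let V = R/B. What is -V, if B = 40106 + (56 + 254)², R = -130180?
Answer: 2830/2961 ≈ 0.95576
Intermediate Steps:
B = 136206 (B = 40106 + 310² = 40106 + 96100 = 136206)
V = -2830/2961 (V = -130180/136206 = -130180*1/136206 = -2830/2961 ≈ -0.95576)
-V = -1*(-2830/2961) = 2830/2961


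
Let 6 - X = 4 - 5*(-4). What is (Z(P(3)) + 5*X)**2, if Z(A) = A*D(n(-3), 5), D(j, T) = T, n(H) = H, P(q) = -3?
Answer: 11025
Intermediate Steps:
X = -18 (X = 6 - (4 - 5*(-4)) = 6 - (4 + 20) = 6 - 1*24 = 6 - 24 = -18)
Z(A) = 5*A (Z(A) = A*5 = 5*A)
(Z(P(3)) + 5*X)**2 = (5*(-3) + 5*(-18))**2 = (-15 - 90)**2 = (-105)**2 = 11025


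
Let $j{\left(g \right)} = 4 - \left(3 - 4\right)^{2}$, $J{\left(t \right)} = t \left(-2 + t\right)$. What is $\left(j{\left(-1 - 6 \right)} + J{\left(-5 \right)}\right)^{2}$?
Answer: $1444$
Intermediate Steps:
$j{\left(g \right)} = 3$ ($j{\left(g \right)} = 4 - \left(-1\right)^{2} = 4 - 1 = 3$)
$\left(j{\left(-1 - 6 \right)} + J{\left(-5 \right)}\right)^{2} = \left(3 - 5 \left(-2 - 5\right)\right)^{2} = \left(3 - -35\right)^{2} = \left(3 + 35\right)^{2} = 38^{2} = 1444$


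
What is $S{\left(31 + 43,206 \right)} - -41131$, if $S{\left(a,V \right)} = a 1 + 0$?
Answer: $41205$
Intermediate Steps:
$S{\left(a,V \right)} = a$ ($S{\left(a,V \right)} = a + 0 = a$)
$S{\left(31 + 43,206 \right)} - -41131 = \left(31 + 43\right) - -41131 = 74 + 41131 = 41205$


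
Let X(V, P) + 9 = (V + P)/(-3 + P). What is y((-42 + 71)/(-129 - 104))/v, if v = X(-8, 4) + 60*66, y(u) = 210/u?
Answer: -48930/114463 ≈ -0.42747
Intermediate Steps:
X(V, P) = -9 + (P + V)/(-3 + P) (X(V, P) = -9 + (V + P)/(-3 + P) = -9 + (P + V)/(-3 + P))
v = 3947 (v = (27 - 8 - 8*4)/(-3 + 4) + 60*66 = (27 - 8 - 32)/1 + 3960 = 1*(-13) + 3960 = -13 + 3960 = 3947)
y((-42 + 71)/(-129 - 104))/v = (210/(((-42 + 71)/(-129 - 104))))/3947 = (210/((29/(-233))))*(1/3947) = (210/((29*(-1/233))))*(1/3947) = (210/(-29/233))*(1/3947) = (210*(-233/29))*(1/3947) = -48930/29*1/3947 = -48930/114463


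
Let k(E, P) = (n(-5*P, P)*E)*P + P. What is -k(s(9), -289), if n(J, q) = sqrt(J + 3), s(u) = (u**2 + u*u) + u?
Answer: 289 + 98838*sqrt(362) ≈ 1.8808e+6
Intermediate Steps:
s(u) = u + 2*u**2 (s(u) = (u**2 + u**2) + u = 2*u**2 + u = u + 2*u**2)
n(J, q) = sqrt(3 + J)
k(E, P) = P + E*P*sqrt(3 - 5*P) (k(E, P) = (sqrt(3 - 5*P)*E)*P + P = (E*sqrt(3 - 5*P))*P + P = E*P*sqrt(3 - 5*P) + P = P + E*P*sqrt(3 - 5*P))
-k(s(9), -289) = -(-289)*(1 + (9*(1 + 2*9))*sqrt(3 - 5*(-289))) = -(-289)*(1 + (9*(1 + 18))*sqrt(3 + 1445)) = -(-289)*(1 + (9*19)*sqrt(1448)) = -(-289)*(1 + 171*(2*sqrt(362))) = -(-289)*(1 + 342*sqrt(362)) = -(-289 - 98838*sqrt(362)) = 289 + 98838*sqrt(362)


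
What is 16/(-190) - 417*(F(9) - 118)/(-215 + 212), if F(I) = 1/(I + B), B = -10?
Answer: -1571403/95 ≈ -16541.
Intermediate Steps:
F(I) = 1/(-10 + I) (F(I) = 1/(I - 10) = 1/(-10 + I))
16/(-190) - 417*(F(9) - 118)/(-215 + 212) = 16/(-190) - 417*(1/(-10 + 9) - 118)/(-215 + 212) = 16*(-1/190) - 417/((-3/(1/(-1) - 118))) = -8/95 - 417/((-3/(-1 - 118))) = -8/95 - 417/((-3/(-119))) = -8/95 - 417/((-3*(-1/119))) = -8/95 - 417/3/119 = -8/95 - 417*119/3 = -8/95 - 16541 = -1571403/95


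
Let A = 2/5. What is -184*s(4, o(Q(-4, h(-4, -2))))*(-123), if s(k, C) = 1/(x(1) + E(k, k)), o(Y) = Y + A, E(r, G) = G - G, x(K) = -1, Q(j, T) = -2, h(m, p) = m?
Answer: -22632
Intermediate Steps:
A = 2/5 (A = 2*(1/5) = 2/5 ≈ 0.40000)
E(r, G) = 0
o(Y) = 2/5 + Y (o(Y) = Y + 2/5 = 2/5 + Y)
s(k, C) = -1 (s(k, C) = 1/(-1 + 0) = 1/(-1) = -1)
-184*s(4, o(Q(-4, h(-4, -2))))*(-123) = -184*(-1)*(-123) = 184*(-123) = -22632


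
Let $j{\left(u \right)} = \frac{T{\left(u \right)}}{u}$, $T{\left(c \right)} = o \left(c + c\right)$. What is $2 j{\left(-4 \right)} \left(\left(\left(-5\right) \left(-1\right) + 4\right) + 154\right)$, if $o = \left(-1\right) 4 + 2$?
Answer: $-1304$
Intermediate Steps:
$o = -2$ ($o = -4 + 2 = -2$)
$T{\left(c \right)} = - 4 c$ ($T{\left(c \right)} = - 2 \left(c + c\right) = - 2 \cdot 2 c = - 4 c$)
$j{\left(u \right)} = -4$ ($j{\left(u \right)} = \frac{\left(-4\right) u}{u} = -4$)
$2 j{\left(-4 \right)} \left(\left(\left(-5\right) \left(-1\right) + 4\right) + 154\right) = 2 \left(-4\right) \left(\left(\left(-5\right) \left(-1\right) + 4\right) + 154\right) = - 8 \left(\left(5 + 4\right) + 154\right) = - 8 \left(9 + 154\right) = \left(-8\right) 163 = -1304$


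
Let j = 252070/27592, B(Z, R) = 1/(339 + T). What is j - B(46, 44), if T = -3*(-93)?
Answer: 38937917/4262964 ≈ 9.1340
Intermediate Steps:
T = 279
B(Z, R) = 1/618 (B(Z, R) = 1/(339 + 279) = 1/618)
j = 126035/13796 (j = 252070*(1/27592) = 126035/13796 ≈ 9.1356)
j - B(46, 44) = 126035/13796 - 1*1/618 = 126035/13796 - 1/618 = 38937917/4262964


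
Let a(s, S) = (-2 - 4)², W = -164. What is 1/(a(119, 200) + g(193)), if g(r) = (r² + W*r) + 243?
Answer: 1/5876 ≈ 0.00017018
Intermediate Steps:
a(s, S) = 36 (a(s, S) = (-6)² = 36)
g(r) = 243 + r² - 164*r (g(r) = (r² - 164*r) + 243 = 243 + r² - 164*r)
1/(a(119, 200) + g(193)) = 1/(36 + (243 + 193² - 164*193)) = 1/(36 + (243 + 37249 - 31652)) = 1/(36 + 5840) = 1/5876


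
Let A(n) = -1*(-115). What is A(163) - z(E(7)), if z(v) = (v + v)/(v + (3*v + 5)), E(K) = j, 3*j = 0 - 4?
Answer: 107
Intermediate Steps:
A(n) = 115
j = -4/3 (j = (0 - 4)/3 = (1/3)*(-4) = -4/3 ≈ -1.3333)
E(K) = -4/3
z(v) = 2*v/(5 + 4*v) (z(v) = (2*v)/(v + (5 + 3*v)) = (2*v)/(5 + 4*v) = 2*v/(5 + 4*v))
A(163) - z(E(7)) = 115 - 2*(-4)/(3*(5 + 4*(-4/3))) = 115 - 2*(-4)/(3*(5 - 16/3)) = 115 - 2*(-4)/(3*(-1/3)) = 115 - 2*(-4)*(-3)/3 = 115 - 1*8 = 115 - 8 = 107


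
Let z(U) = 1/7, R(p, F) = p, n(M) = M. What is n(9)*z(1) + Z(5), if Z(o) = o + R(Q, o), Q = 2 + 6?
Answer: 100/7 ≈ 14.286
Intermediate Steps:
Q = 8
Z(o) = 8 + o (Z(o) = o + 8 = 8 + o)
z(U) = ⅐
n(9)*z(1) + Z(5) = 9*(⅐) + (8 + 5) = 9/7 + 13 = 100/7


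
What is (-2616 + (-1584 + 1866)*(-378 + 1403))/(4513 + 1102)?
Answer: 286434/5615 ≈ 51.012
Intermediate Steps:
(-2616 + (-1584 + 1866)*(-378 + 1403))/(4513 + 1102) = (-2616 + 282*1025)/5615 = (-2616 + 289050)*(1/5615) = 286434*(1/5615) = 286434/5615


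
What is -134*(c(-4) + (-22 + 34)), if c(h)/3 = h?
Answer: 0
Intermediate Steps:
c(h) = 3*h
-134*(c(-4) + (-22 + 34)) = -134*(3*(-4) + (-22 + 34)) = -134*(-12 + 12) = -134*0 = 0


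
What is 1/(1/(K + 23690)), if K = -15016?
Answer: 8674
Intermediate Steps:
1/(1/(K + 23690)) = 1/(1/(-15016 + 23690)) = 1/(1/8674) = 8674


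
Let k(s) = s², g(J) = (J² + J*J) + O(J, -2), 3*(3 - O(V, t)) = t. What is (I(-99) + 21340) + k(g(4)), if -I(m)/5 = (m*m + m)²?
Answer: -4235592671/9 ≈ -4.7062e+8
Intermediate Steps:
O(V, t) = 3 - t/3
I(m) = -5*(m + m²)² (I(m) = -5*(m*m + m)² = -5*(m² + m)² = -5*(m + m²)²)
g(J) = 11/3 + 2*J² (g(J) = (J² + J*J) + (3 - ⅓*(-2)) = (J² + J²) + (3 + ⅔) = 2*J² + 11/3 = 11/3 + 2*J²)
(I(-99) + 21340) + k(g(4)) = (-5*(-99)²*(1 - 99)² + 21340) + (11/3 + 2*4²)² = (-5*9801*(-98)² + 21340) + (11/3 + 2*16)² = (-5*9801*9604 + 21340) + (11/3 + 32)² = (-470644020 + 21340) + (107/3)² = -470622680 + 11449/9 = -4235592671/9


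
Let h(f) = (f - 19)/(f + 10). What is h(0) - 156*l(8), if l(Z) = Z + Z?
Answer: -24979/10 ≈ -2497.9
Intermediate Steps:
l(Z) = 2*Z
h(f) = (-19 + f)/(10 + f)
h(0) - 156*l(8) = (-19 + 0)/(10 + 0) - 312*8 = -19/10 - 156*16 = (⅒)*(-19) - 2496 = -19/10 - 2496 = -24979/10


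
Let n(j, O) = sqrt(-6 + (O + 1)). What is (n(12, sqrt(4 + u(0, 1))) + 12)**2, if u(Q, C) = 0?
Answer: (12 + I*sqrt(3))**2 ≈ 141.0 + 41.569*I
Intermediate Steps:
n(j, O) = sqrt(-5 + O) (n(j, O) = sqrt(-6 + (1 + O)) = sqrt(-5 + O))
(n(12, sqrt(4 + u(0, 1))) + 12)**2 = (sqrt(-5 + sqrt(4 + 0)) + 12)**2 = (sqrt(-5 + sqrt(4)) + 12)**2 = (sqrt(-5 + 2) + 12)**2 = (sqrt(-3) + 12)**2 = (I*sqrt(3) + 12)**2 = (12 + I*sqrt(3))**2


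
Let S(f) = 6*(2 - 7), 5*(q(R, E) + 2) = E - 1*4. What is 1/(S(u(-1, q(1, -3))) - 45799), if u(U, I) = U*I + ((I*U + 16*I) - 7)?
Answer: -1/45829 ≈ -2.1820e-5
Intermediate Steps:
q(R, E) = -14/5 + E/5 (q(R, E) = -2 + (E - 1*4)/5 = -2 + (E - 4)/5 = -2 + (-4 + E)/5 = -2 + (-⅘ + E/5) = -14/5 + E/5)
u(U, I) = -7 + 16*I + 2*I*U (u(U, I) = I*U + ((16*I + I*U) - 7) = I*U + (-7 + 16*I + I*U) = -7 + 16*I + 2*I*U)
S(f) = -30 (S(f) = 6*(-5) = -30)
1/(S(u(-1, q(1, -3))) - 45799) = 1/(-30 - 45799) = 1/(-45829) = -1/45829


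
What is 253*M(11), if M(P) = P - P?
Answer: 0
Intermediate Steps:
M(P) = 0
253*M(11) = 253*0 = 0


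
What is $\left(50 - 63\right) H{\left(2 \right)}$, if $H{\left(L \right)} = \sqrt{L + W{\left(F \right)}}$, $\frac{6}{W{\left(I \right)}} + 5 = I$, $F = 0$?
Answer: $- \frac{26 \sqrt{5}}{5} \approx -11.628$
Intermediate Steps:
$W{\left(I \right)} = \frac{6}{-5 + I}$
$H{\left(L \right)} = \sqrt{- \frac{6}{5} + L}$ ($H{\left(L \right)} = \sqrt{L + \frac{6}{-5 + 0}} = \sqrt{L + \frac{6}{-5}} = \sqrt{L + 6 \left(- \frac{1}{5}\right)} = \sqrt{L - \frac{6}{5}} = \sqrt{- \frac{6}{5} + L}$)
$\left(50 - 63\right) H{\left(2 \right)} = \left(50 - 63\right) \frac{\sqrt{-30 + 25 \cdot 2}}{5} = - 13 \frac{\sqrt{-30 + 50}}{5} = - 13 \frac{\sqrt{20}}{5} = - 13 \frac{2 \sqrt{5}}{5} = - \frac{26 \sqrt{5}}{5}$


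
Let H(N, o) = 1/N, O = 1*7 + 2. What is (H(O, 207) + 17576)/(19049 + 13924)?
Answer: 158185/296757 ≈ 0.53305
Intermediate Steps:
O = 9 (O = 7 + 2 = 9)
(H(O, 207) + 17576)/(19049 + 13924) = (1/9 + 17576)/(19049 + 13924) = (1/9 + 17576)/32973 = (158185/9)*(1/32973) = 158185/296757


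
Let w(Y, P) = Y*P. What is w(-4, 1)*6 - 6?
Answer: -30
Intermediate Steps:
w(Y, P) = P*Y
w(-4, 1)*6 - 6 = (1*(-4))*6 - 6 = -4*6 - 6 = -24 - 6 = -30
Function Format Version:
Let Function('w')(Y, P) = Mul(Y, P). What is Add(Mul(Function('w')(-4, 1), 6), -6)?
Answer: -30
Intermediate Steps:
Function('w')(Y, P) = Mul(P, Y)
Add(Mul(Function('w')(-4, 1), 6), -6) = Add(Mul(Mul(1, -4), 6), -6) = Add(Mul(-4, 6), -6) = Add(-24, -6) = -30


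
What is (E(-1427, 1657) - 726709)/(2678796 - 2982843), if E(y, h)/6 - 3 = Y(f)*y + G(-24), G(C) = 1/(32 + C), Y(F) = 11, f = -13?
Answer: 3283489/1216188 ≈ 2.6998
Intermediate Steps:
E(y, h) = 75/4 + 66*y (E(y, h) = 18 + 6*(11*y + 1/(32 - 24)) = 18 + 6*(11*y + 1/8) = 18 + 6*(11*y + ⅛) = 18 + 6*(⅛ + 11*y) = 18 + (¾ + 66*y) = 75/4 + 66*y)
(E(-1427, 1657) - 726709)/(2678796 - 2982843) = ((75/4 + 66*(-1427)) - 726709)/(2678796 - 2982843) = ((75/4 - 94182) - 726709)/(-304047) = (-376653/4 - 726709)*(-1/304047) = -3283489/4*(-1/304047) = 3283489/1216188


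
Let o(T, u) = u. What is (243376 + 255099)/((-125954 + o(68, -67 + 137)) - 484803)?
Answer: -498475/610687 ≈ -0.81625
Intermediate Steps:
(243376 + 255099)/((-125954 + o(68, -67 + 137)) - 484803) = (243376 + 255099)/((-125954 + (-67 + 137)) - 484803) = 498475/((-125954 + 70) - 484803) = 498475/(-125884 - 484803) = 498475/(-610687) = 498475*(-1/610687) = -498475/610687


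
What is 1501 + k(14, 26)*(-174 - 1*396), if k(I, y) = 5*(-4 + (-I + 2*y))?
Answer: -95399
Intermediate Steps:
k(I, y) = -20 - 5*I + 10*y (k(I, y) = 5*(-4 - I + 2*y) = -20 - 5*I + 10*y)
1501 + k(14, 26)*(-174 - 1*396) = 1501 + (-20 - 5*14 + 10*26)*(-174 - 1*396) = 1501 + (-20 - 70 + 260)*(-174 - 396) = 1501 + 170*(-570) = 1501 - 96900 = -95399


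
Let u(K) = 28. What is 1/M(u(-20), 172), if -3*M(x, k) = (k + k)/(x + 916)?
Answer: -354/43 ≈ -8.2326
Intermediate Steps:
M(x, k) = -2*k/(3*(916 + x)) (M(x, k) = -(k + k)/(3*(x + 916)) = -2*k/(3*(916 + x)))
1/M(u(-20), 172) = 1/(-2*172/(2748 + 3*28)) = 1/(-2*172/(2748 + 84)) = 1/(-2*172/2832) = 1/(-2*172*1/2832) = 1/(-43/354) = -354/43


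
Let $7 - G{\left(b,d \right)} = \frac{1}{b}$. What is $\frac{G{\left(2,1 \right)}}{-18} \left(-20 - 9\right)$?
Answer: $\frac{377}{36} \approx 10.472$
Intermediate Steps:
$G{\left(b,d \right)} = 7 - \frac{1}{b}$
$\frac{G{\left(2,1 \right)}}{-18} \left(-20 - 9\right) = \frac{7 - \frac{1}{2}}{-18} \left(-20 - 9\right) = \left(7 - \frac{1}{2}\right) \left(- \frac{1}{18}\right) \left(-20 - 9\right) = \left(7 - \frac{1}{2}\right) \left(- \frac{1}{18}\right) \left(-29\right) = \frac{13}{2} \left(- \frac{1}{18}\right) \left(-29\right) = \left(- \frac{13}{36}\right) \left(-29\right) = \frac{377}{36}$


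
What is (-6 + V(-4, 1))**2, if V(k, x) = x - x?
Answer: 36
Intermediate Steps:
V(k, x) = 0
(-6 + V(-4, 1))**2 = (-6 + 0)**2 = (-6)**2 = 36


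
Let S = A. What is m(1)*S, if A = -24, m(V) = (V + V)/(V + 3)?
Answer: -12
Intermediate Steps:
m(V) = 2*V/(3 + V) (m(V) = (2*V)/(3 + V) = 2*V/(3 + V))
S = -24
m(1)*S = (2*1/(3 + 1))*(-24) = (2*1/4)*(-24) = (2*1*(¼))*(-24) = (½)*(-24) = -12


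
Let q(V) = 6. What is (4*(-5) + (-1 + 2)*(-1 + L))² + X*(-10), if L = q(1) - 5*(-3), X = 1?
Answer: -10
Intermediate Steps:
L = 21 (L = 6 - 5*(-3) = 6 + 15 = 21)
(4*(-5) + (-1 + 2)*(-1 + L))² + X*(-10) = (4*(-5) + (-1 + 2)*(-1 + 21))² + 1*(-10) = (-20 + 1*20)² - 10 = (-20 + 20)² - 10 = 0² - 10 = 0 - 10 = -10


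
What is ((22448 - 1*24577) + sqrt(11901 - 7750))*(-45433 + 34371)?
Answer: 23550998 - 11062*sqrt(4151) ≈ 2.2838e+7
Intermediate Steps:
((22448 - 1*24577) + sqrt(11901 - 7750))*(-45433 + 34371) = ((22448 - 24577) + sqrt(4151))*(-11062) = (-2129 + sqrt(4151))*(-11062) = 23550998 - 11062*sqrt(4151)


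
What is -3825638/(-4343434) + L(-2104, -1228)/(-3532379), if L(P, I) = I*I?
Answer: 3481887177873/7671327524743 ≈ 0.45388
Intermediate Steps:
L(P, I) = I**2
-3825638/(-4343434) + L(-2104, -1228)/(-3532379) = -3825638/(-4343434) + (-1228)**2/(-3532379) = -3825638*(-1/4343434) + 1507984*(-1/3532379) = 1912819/2171717 - 1507984/3532379 = 3481887177873/7671327524743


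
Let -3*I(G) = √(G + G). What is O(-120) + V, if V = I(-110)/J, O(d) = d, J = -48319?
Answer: -120 + 2*I*√55/144957 ≈ -120.0 + 0.00010232*I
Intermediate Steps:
I(G) = -√2*√G/3 (I(G) = -√(G + G)/3 = -√2*√G/3)
V = 2*I*√55/144957 (V = -√2*√(-110)/3/(-48319) = -√2*I*√110/3*(-1/48319) = -2*I*√55/3*(-1/48319) = 2*I*√55/144957 ≈ 0.00010232*I)
O(-120) + V = -120 + 2*I*√55/144957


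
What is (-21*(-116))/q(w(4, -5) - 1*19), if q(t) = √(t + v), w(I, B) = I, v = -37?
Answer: -1218*I*√13/13 ≈ -337.81*I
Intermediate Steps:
q(t) = √(-37 + t) (q(t) = √(t - 37) = √(-37 + t))
(-21*(-116))/q(w(4, -5) - 1*19) = (-21*(-116))/(√(-37 + (4 - 1*19))) = 2436/(√(-37 + (4 - 19))) = 2436/(√(-37 - 15)) = 2436/(√(-52)) = 2436/((2*I*√13)) = 2436*(-I*√13/26) = -1218*I*√13/13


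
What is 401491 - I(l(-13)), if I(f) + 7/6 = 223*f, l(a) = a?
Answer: 2426347/6 ≈ 4.0439e+5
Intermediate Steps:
I(f) = -7/6 + 223*f
401491 - I(l(-13)) = 401491 - (-7/6 + 223*(-13)) = 401491 - (-7/6 - 2899) = 401491 - 1*(-17401/6) = 401491 + 17401/6 = 2426347/6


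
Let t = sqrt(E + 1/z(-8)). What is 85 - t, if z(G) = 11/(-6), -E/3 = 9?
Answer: 85 - I*sqrt(3333)/11 ≈ 85.0 - 5.2484*I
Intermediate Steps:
E = -27 (E = -3*9 = -27)
z(G) = -11/6 (z(G) = 11*(-1/6) = -11/6)
t = I*sqrt(3333)/11 (t = sqrt(-27 + 1/(-11/6)) = sqrt(-27 - 6/11) = sqrt(-303/11) = I*sqrt(3333)/11 ≈ 5.2484*I)
85 - t = 85 - I*sqrt(3333)/11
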